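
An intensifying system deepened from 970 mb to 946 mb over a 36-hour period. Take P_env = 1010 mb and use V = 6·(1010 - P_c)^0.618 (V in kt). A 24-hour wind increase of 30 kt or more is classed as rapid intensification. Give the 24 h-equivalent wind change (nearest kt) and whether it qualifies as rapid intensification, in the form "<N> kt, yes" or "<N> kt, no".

13 kt, no

V₁: ΔP = 40, V ≈ 6 × 40^0.618 ≈ 58.64 kt.
V₂: ΔP = 64, V ≈ 6 × 64^0.618 ≈ 78.41 kt.
ΔV over 36 h = 19.77 kt → 24 h equivalent = 19.77 × 24/36 ≈ 13.18 kt.
13 kt < 30 kt ⇒ not rapid intensification.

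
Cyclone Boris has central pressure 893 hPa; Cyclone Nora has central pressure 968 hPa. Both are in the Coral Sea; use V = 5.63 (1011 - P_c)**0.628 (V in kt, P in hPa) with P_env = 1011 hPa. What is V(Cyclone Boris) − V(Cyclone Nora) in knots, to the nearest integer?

53 kt

Cyclone Boris: ΔP = 118; V ≈ 5.63 × 118^0.628 ≈ 112.63 kt.
Cyclone Nora: ΔP = 43; V ≈ 5.63 × 43^0.628 ≈ 59.75 kt.
Difference ≈ 112.63 − 59.75 = 52.88 → 53 kt.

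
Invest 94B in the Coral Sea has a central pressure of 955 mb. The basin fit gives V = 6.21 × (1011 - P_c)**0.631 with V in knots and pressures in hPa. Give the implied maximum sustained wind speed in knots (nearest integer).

ΔP = 1011 − 955 = 56 mb.
56^0.631 ≈ 12.680.
V ≈ 6.21 × 12.680 ≈ 78.7 kt.

79 kt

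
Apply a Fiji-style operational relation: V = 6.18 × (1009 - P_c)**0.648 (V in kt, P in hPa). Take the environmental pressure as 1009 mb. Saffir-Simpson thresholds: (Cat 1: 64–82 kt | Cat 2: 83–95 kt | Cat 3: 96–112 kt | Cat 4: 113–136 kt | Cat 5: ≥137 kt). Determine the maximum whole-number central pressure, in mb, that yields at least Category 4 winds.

920 mb

Category 4 begins at V = 113 kt.
Required ΔP = (113/6.18)^(1/0.648) = 18.285^1.543 ≈ 88.65 mb.
P_c ≤ 1009 − 88.65 = 920.35, so the highest integer P_c is 920 mb.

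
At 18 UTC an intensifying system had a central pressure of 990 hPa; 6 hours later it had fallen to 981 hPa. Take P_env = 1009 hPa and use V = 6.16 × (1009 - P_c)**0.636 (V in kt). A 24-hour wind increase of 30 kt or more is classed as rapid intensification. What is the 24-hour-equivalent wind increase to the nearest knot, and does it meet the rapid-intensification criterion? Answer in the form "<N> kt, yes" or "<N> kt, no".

45 kt, yes

V₁: ΔP = 19, V ≈ 6.16 × 19^0.636 ≈ 40.07 kt.
V₂: ΔP = 28, V ≈ 6.16 × 28^0.636 ≈ 51.28 kt.
ΔV over 6 h = 11.21 kt → 24 h equivalent = 11.21 × 24/6 ≈ 44.84 kt.
45 kt ≥ 30 kt ⇒ rapid intensification.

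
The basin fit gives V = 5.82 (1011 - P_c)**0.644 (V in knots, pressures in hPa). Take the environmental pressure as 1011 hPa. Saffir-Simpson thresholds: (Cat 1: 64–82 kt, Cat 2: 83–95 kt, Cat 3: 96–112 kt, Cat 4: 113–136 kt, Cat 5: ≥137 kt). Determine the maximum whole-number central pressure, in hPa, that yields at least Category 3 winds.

933 hPa

Category 3 begins at V = 96 kt.
Required ΔP = (96/5.82)^(1/0.644) = 16.495^1.553 ≈ 77.68 hPa.
P_c ≤ 1011 − 77.68 = 933.32, so the highest integer P_c is 933 hPa.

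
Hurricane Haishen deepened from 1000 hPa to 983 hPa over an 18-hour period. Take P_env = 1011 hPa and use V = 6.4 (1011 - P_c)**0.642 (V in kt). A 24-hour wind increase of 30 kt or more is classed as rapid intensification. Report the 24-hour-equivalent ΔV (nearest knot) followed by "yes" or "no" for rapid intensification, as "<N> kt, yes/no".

V₁: ΔP = 11, V ≈ 6.4 × 11^0.642 ≈ 29.84 kt.
V₂: ΔP = 28, V ≈ 6.4 × 28^0.642 ≈ 54.36 kt.
ΔV over 18 h = 24.52 kt → 24 h equivalent = 24.52 × 24/18 ≈ 32.69 kt.
33 kt ≥ 30 kt ⇒ rapid intensification.

33 kt, yes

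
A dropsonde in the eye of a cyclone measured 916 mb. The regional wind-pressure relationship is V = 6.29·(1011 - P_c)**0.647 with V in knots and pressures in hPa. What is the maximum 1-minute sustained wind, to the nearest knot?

ΔP = 1011 − 916 = 95 mb.
95^0.647 ≈ 19.037.
V ≈ 6.29 × 19.037 ≈ 119.7 kt.

120 kt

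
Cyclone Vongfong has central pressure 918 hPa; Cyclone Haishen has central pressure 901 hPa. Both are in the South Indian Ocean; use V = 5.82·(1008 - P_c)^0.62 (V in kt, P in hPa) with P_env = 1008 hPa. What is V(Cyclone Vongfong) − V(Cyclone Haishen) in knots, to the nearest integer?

-11 kt

Cyclone Vongfong: ΔP = 90; V ≈ 5.82 × 90^0.62 ≈ 94.74 kt.
Cyclone Haishen: ΔP = 107; V ≈ 5.82 × 107^0.62 ≈ 105.47 kt.
Difference ≈ 94.74 − 105.47 = -10.73 → -11 kt.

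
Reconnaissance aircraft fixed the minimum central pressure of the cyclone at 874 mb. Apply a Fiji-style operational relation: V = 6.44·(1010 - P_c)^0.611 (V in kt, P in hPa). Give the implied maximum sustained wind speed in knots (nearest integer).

130 kt

ΔP = 1010 − 874 = 136 mb.
136^0.611 ≈ 20.118.
V ≈ 6.44 × 20.118 ≈ 129.6 kt.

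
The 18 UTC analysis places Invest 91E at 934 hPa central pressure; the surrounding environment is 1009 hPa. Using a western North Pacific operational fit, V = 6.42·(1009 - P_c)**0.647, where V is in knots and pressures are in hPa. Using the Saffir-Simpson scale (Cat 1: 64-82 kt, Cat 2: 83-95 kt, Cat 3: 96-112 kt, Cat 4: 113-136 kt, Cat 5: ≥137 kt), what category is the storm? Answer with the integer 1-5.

ΔP = 1009 − 934 = 75 hPa.
V ≈ 6.42 × 75^0.647 = 6.42 × 16.34 ≈ 105 kt.
105 kt falls in the Category 3 band.

3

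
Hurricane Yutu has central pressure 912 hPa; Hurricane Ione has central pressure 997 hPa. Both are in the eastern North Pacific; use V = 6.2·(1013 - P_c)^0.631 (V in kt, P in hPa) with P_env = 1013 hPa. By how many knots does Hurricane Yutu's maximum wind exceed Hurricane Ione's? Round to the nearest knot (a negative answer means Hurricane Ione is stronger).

Hurricane Yutu: ΔP = 101; V ≈ 6.2 × 101^0.631 ≈ 114.06 kt.
Hurricane Ione: ΔP = 16; V ≈ 6.2 × 16^0.631 ≈ 35.66 kt.
Difference ≈ 114.06 − 35.66 = 78.40 → 78 kt.

78 kt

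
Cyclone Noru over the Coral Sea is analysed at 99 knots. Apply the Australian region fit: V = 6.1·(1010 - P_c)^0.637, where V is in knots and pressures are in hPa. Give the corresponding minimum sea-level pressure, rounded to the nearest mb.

931 mb

ΔP = (V / 6.1)^(1/0.637) = (99/6.1)^1.570.
99/6.1 = 16.230; 16.230^1.570 ≈ 79.43 mb.
P_c = 1010 − 79.43 = 930.57 ≈ 931 mb.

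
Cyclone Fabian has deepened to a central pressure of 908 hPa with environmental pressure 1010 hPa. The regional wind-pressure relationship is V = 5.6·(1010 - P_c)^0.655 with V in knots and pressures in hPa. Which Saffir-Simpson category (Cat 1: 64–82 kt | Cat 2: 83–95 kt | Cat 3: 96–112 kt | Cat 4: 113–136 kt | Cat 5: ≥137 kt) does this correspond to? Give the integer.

4

ΔP = 1010 − 908 = 102 hPa.
V ≈ 5.6 × 102^0.655 = 5.6 × 20.68 ≈ 116 kt.
116 kt falls in the Category 4 band.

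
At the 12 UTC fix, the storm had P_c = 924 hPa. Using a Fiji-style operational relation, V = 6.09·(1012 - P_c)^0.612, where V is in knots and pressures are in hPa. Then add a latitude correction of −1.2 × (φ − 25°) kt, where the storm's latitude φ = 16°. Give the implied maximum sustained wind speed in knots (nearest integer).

105 kt

ΔP = 1012 − 924 = 88 hPa.
88^0.612 ≈ 15.489.
V ≈ 6.09 × 15.489 ≈ 94.3 kt.
Latitude correction: −1.2 × (16 − 25) = 10.8 kt.
Corrected V ≈ 105.1 kt → 105 kt.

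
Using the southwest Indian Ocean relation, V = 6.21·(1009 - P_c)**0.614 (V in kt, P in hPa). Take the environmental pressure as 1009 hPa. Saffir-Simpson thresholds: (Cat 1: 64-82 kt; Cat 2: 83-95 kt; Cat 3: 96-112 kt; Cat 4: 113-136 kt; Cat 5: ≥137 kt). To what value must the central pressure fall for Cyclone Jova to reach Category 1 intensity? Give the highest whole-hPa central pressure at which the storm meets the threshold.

Category 1 begins at V = 64 kt.
Required ΔP = (64/6.21)^(1/0.614) = 10.306^1.629 ≈ 44.67 hPa.
P_c ≤ 1009 − 44.67 = 964.33, so the highest integer P_c is 964 hPa.

964 hPa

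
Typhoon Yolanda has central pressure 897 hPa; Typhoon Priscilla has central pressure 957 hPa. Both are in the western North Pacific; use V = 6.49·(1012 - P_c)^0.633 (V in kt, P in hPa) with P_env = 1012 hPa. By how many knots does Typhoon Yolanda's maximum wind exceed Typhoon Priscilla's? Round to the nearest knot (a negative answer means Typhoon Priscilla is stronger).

49 kt

Typhoon Yolanda: ΔP = 115; V ≈ 6.49 × 115^0.633 ≈ 130.82 kt.
Typhoon Priscilla: ΔP = 55; V ≈ 6.49 × 55^0.633 ≈ 82.02 kt.
Difference ≈ 130.82 − 82.02 = 48.80 → 49 kt.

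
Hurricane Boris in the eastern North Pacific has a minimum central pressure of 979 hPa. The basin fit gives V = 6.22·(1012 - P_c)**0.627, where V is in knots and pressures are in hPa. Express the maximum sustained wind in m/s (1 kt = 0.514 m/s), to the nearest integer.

29 m/s

ΔP = 1012 − 979 = 33 hPa.
V ≈ 6.22 × 33^0.627 = 6.22 × 8.956 ≈ 55.706 kt.
55.706 × 0.514 ≈ 28.63 m/s → 29 m/s.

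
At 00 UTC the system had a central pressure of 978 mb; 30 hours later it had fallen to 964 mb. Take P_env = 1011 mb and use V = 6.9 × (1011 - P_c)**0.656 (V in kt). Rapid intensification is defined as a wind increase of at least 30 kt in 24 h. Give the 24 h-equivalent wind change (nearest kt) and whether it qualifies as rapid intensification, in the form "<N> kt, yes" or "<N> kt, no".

14 kt, no

V₁: ΔP = 33, V ≈ 6.9 × 33^0.656 ≈ 68.39 kt.
V₂: ΔP = 47, V ≈ 6.9 × 47^0.656 ≈ 86.25 kt.
ΔV over 30 h = 17.86 kt → 24 h equivalent = 17.86 × 24/30 ≈ 14.29 kt.
14 kt < 30 kt ⇒ not rapid intensification.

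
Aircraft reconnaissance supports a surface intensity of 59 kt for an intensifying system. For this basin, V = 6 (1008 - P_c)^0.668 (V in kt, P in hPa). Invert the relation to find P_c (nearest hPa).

ΔP = (V / 6)^(1/0.668) = (59/6)^1.497.
59/6 = 9.833; 9.833^1.497 ≈ 30.63 hPa.
P_c = 1008 − 30.63 = 977.37 ≈ 977 hPa.

977 hPa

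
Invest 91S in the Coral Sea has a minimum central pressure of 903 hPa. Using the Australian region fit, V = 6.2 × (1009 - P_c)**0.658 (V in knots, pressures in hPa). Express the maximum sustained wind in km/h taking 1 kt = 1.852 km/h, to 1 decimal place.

ΔP = 1009 − 903 = 106 hPa.
V ≈ 6.2 × 106^0.658 = 6.2 × 21.511 ≈ 133.365 kt.
133.365 × 1.852 ≈ 246.99 km/h → 247.0 km/h.

247.0 km/h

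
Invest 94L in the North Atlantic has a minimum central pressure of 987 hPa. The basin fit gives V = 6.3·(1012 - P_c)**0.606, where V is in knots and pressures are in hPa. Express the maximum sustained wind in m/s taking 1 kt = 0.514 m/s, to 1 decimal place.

ΔP = 1012 − 987 = 25 hPa.
V ≈ 6.3 × 25^0.606 = 6.3 × 7.033 ≈ 44.309 kt.
44.309 × 0.514 ≈ 22.77 m/s → 22.8 m/s.

22.8 m/s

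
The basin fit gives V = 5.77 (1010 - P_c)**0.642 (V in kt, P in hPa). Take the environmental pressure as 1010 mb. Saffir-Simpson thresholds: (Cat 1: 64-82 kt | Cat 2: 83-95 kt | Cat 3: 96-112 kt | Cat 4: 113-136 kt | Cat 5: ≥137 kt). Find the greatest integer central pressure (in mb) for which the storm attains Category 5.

Category 5 begins at V = 137 kt.
Required ΔP = (137/5.77)^(1/0.642) = 23.744^1.558 ≈ 138.87 mb.
P_c ≤ 1010 − 138.87 = 871.13, so the highest integer P_c is 871 mb.

871 mb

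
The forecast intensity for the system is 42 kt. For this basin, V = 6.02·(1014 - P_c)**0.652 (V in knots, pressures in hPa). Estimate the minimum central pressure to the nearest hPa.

ΔP = (V / 6.02)^(1/0.652) = (42/6.02)^1.534.
42/6.02 = 6.977; 6.977^1.534 ≈ 19.68 hPa.
P_c = 1014 − 19.68 = 994.32 ≈ 994 hPa.

994 hPa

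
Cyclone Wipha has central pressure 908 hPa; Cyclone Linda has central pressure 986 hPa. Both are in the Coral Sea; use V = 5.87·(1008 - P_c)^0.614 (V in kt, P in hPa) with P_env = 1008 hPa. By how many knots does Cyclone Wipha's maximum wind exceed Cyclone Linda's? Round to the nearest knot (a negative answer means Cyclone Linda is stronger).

60 kt

Cyclone Wipha: ΔP = 100; V ≈ 5.87 × 100^0.614 ≈ 99.23 kt.
Cyclone Linda: ΔP = 22; V ≈ 5.87 × 22^0.614 ≈ 39.16 kt.
Difference ≈ 99.23 − 39.16 = 60.07 → 60 kt.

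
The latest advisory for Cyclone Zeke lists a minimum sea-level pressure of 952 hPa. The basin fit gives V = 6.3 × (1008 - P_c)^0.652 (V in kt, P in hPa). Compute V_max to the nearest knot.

87 kt

ΔP = 1008 − 952 = 56 hPa.
56^0.652 ≈ 13.798.
V ≈ 6.3 × 13.798 ≈ 86.9 kt.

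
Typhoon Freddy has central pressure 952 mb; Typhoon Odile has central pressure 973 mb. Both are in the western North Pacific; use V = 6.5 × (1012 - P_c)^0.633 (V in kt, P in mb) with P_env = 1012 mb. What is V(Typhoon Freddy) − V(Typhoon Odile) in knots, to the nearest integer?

21 kt

Typhoon Freddy: ΔP = 60; V ≈ 6.5 × 60^0.633 ≈ 86.79 kt.
Typhoon Odile: ΔP = 39; V ≈ 6.5 × 39^0.633 ≈ 66.08 kt.
Difference ≈ 86.79 − 66.08 = 20.71 → 21 kt.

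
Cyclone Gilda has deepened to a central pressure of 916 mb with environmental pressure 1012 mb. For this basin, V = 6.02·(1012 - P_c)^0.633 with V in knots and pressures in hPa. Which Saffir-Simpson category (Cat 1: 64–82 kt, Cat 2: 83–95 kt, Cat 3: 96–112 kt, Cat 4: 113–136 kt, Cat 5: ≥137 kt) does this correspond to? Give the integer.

ΔP = 1012 − 916 = 96 mb.
V ≈ 6.02 × 96^0.633 = 6.02 × 17.98 ≈ 108 kt.
108 kt falls in the Category 3 band.

3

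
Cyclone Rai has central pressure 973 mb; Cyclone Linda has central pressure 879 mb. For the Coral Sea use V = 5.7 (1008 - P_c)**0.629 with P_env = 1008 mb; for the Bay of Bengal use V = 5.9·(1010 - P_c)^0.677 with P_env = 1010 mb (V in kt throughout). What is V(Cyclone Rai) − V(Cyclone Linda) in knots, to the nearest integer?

Cyclone Rai: ΔP = 35; V ≈ 5.7 × 35^0.629 ≈ 53.34 kt.
Cyclone Linda: ΔP = 131; V ≈ 5.9 × 131^0.677 ≈ 160.05 kt.
Difference ≈ 53.34 − 160.05 = -106.71 → -107 kt.

-107 kt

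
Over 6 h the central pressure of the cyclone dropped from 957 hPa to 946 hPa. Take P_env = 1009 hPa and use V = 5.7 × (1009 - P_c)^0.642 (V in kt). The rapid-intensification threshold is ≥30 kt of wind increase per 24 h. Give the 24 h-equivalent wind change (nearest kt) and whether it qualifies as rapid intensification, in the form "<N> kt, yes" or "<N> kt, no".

V₁: ΔP = 52, V ≈ 5.7 × 52^0.642 ≈ 72.04 kt.
V₂: ΔP = 63, V ≈ 5.7 × 63^0.642 ≈ 81.48 kt.
ΔV over 6 h = 9.44 kt → 24 h equivalent = 9.44 × 24/6 ≈ 37.76 kt.
38 kt ≥ 30 kt ⇒ rapid intensification.

38 kt, yes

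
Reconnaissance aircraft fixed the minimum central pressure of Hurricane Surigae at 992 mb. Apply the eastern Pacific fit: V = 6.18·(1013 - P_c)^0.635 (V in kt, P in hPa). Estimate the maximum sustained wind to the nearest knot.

ΔP = 1013 − 992 = 21 mb.
21^0.635 ≈ 6.912.
V ≈ 6.18 × 6.912 ≈ 42.7 kt.

43 kt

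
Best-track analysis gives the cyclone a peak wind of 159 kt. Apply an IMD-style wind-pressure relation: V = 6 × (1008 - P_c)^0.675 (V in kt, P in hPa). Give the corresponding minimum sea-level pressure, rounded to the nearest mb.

880 mb

ΔP = (V / 6)^(1/0.675) = (159/6)^1.481.
159/6 = 26.500; 26.500^1.481 ≈ 128.38 mb.
P_c = 1008 − 128.38 = 879.62 ≈ 880 mb.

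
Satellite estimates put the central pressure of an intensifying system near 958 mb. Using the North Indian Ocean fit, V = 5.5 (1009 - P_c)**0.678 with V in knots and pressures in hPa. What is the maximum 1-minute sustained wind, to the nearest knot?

79 kt

ΔP = 1009 − 958 = 51 mb.
51^0.678 ≈ 14.379.
V ≈ 5.5 × 14.379 ≈ 79.1 kt.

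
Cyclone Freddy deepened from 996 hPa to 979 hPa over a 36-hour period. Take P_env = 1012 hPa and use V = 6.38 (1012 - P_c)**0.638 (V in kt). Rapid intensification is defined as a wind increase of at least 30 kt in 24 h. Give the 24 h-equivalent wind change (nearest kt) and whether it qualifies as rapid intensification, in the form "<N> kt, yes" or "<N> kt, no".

15 kt, no

V₁: ΔP = 16, V ≈ 6.38 × 16^0.638 ≈ 37.42 kt.
V₂: ΔP = 33, V ≈ 6.38 × 33^0.638 ≈ 59.38 kt.
ΔV over 36 h = 21.96 kt → 24 h equivalent = 21.96 × 24/36 ≈ 14.64 kt.
15 kt < 30 kt ⇒ not rapid intensification.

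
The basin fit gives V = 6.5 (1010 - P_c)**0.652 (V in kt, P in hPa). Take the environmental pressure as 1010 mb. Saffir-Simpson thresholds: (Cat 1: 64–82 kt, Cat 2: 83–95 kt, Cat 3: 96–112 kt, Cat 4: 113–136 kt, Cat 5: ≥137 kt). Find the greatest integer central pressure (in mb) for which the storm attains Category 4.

930 mb

Category 4 begins at V = 113 kt.
Required ΔP = (113/6.5)^(1/0.652) = 17.385^1.534 ≈ 79.82 mb.
P_c ≤ 1010 − 79.82 = 930.18, so the highest integer P_c is 930 mb.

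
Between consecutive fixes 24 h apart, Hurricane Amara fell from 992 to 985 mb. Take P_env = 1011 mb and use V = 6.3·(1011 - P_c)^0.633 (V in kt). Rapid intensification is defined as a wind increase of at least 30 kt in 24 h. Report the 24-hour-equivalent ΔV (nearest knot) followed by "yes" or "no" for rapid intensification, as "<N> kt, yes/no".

V₁: ΔP = 19, V ≈ 6.3 × 19^0.633 ≈ 40.62 kt.
V₂: ΔP = 26, V ≈ 6.3 × 26^0.633 ≈ 49.55 kt.
ΔV over 24 h = 8.93 kt → 24 h equivalent = 8.93 × 24/24 ≈ 8.93 kt.
9 kt < 30 kt ⇒ not rapid intensification.

9 kt, no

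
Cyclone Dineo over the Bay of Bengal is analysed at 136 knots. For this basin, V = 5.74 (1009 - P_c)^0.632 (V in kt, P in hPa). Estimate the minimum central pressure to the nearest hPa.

859 hPa

ΔP = (V / 5.74)^(1/0.632) = (136/5.74)^1.582.
136/5.74 = 23.693; 23.693^1.582 ≈ 149.64 hPa.
P_c = 1009 − 149.64 = 859.36 ≈ 859 hPa.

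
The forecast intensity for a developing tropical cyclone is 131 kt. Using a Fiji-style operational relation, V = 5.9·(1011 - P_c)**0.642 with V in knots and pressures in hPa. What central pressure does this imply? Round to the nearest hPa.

ΔP = (V / 5.9)^(1/0.642) = (131/5.9)^1.558.
131/5.9 = 22.203; 22.203^1.558 ≈ 125.09 hPa.
P_c = 1011 − 125.09 = 885.91 ≈ 886 hPa.

886 hPa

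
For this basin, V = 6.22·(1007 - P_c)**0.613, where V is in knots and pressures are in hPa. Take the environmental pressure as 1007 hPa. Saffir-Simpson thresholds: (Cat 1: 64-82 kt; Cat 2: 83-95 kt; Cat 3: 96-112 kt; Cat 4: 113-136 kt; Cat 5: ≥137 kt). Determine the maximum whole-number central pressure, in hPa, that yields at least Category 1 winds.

Category 1 begins at V = 64 kt.
Required ΔP = (64/6.22)^(1/0.613) = 10.289^1.631 ≈ 44.83 hPa.
P_c ≤ 1007 − 44.83 = 962.17, so the highest integer P_c is 962 hPa.

962 hPa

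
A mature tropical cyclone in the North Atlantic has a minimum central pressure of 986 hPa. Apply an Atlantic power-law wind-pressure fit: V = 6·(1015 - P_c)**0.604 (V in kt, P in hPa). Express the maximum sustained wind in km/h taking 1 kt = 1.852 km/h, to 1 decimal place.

84.9 km/h

ΔP = 1015 − 986 = 29 hPa.
V ≈ 6 × 29^0.604 = 6 × 7.643 ≈ 45.861 kt.
45.861 × 1.852 ≈ 84.93 km/h → 84.9 km/h.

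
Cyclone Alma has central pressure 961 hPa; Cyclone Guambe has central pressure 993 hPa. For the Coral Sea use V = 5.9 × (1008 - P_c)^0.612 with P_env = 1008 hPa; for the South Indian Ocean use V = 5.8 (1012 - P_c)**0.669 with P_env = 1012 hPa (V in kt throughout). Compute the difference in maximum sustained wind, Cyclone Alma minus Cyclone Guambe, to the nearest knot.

Cyclone Alma: ΔP = 47; V ≈ 5.9 × 47^0.612 ≈ 62.26 kt.
Cyclone Guambe: ΔP = 19; V ≈ 5.8 × 19^0.669 ≈ 41.58 kt.
Difference ≈ 62.26 − 41.58 = 20.68 → 21 kt.

21 kt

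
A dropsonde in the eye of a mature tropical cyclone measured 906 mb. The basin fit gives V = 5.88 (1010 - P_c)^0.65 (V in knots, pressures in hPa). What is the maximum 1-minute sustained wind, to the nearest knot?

ΔP = 1010 − 906 = 104 mb.
104^0.65 ≈ 20.468.
V ≈ 5.88 × 20.468 ≈ 120.4 kt.

120 kt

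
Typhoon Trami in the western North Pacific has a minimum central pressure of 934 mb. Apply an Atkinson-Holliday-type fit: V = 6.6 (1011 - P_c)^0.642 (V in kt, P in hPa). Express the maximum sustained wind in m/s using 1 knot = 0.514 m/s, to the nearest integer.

55 m/s

ΔP = 1011 − 934 = 77 mb.
V ≈ 6.6 × 77^0.642 = 6.6 × 16.260 ≈ 107.318 kt.
107.318 × 0.514 ≈ 55.16 m/s → 55 m/s.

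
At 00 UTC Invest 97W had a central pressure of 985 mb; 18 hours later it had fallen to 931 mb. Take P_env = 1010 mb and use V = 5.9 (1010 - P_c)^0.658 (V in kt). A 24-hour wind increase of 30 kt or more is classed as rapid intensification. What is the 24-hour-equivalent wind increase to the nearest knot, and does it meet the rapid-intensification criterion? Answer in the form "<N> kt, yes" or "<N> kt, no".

V₁: ΔP = 25, V ≈ 5.9 × 25^0.658 ≈ 49.06 kt.
V₂: ΔP = 79, V ≈ 5.9 × 79^0.658 ≈ 104.59 kt.
ΔV over 18 h = 55.53 kt → 24 h equivalent = 55.53 × 24/18 ≈ 74.04 kt.
74 kt ≥ 30 kt ⇒ rapid intensification.

74 kt, yes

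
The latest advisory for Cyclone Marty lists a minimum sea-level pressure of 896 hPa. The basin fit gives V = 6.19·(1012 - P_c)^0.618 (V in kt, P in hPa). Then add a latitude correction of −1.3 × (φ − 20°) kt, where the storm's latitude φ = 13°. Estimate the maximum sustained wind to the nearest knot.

ΔP = 1012 − 896 = 116 hPa.
116^0.618 ≈ 18.873.
V ≈ 6.19 × 18.873 ≈ 116.8 kt.
Latitude correction: −1.3 × (13 − 20) = 9.1 kt.
Corrected V ≈ 125.9 kt → 126 kt.

126 kt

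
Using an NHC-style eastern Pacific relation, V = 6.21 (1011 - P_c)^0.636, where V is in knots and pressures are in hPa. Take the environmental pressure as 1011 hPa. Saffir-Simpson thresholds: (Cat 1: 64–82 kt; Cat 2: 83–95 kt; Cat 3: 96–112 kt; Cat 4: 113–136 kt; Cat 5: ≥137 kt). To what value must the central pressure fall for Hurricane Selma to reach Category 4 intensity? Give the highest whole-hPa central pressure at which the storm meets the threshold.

915 hPa

Category 4 begins at V = 113 kt.
Required ΔP = (113/6.21)^(1/0.636) = 18.196^1.572 ≈ 95.74 hPa.
P_c ≤ 1011 − 95.74 = 915.26, so the highest integer P_c is 915 hPa.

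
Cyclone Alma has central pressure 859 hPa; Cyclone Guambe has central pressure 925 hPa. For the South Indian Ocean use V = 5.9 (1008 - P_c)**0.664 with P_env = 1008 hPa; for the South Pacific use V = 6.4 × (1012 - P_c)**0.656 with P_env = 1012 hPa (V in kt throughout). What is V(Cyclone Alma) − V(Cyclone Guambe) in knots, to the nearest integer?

44 kt

Cyclone Alma: ΔP = 149; V ≈ 5.9 × 149^0.664 ≈ 163.62 kt.
Cyclone Guambe: ΔP = 87; V ≈ 6.4 × 87^0.656 ≈ 119.81 kt.
Difference ≈ 163.62 − 119.81 = 43.81 → 44 kt.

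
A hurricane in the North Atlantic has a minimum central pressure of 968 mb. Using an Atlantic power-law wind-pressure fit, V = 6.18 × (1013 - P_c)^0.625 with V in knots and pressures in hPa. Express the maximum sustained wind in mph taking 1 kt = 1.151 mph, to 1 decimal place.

76.8 mph

ΔP = 1013 − 968 = 45 mb.
V ≈ 6.18 × 45^0.625 = 6.18 × 10.796 ≈ 66.719 kt.
66.719 × 1.151 ≈ 76.79 mph → 76.8 mph.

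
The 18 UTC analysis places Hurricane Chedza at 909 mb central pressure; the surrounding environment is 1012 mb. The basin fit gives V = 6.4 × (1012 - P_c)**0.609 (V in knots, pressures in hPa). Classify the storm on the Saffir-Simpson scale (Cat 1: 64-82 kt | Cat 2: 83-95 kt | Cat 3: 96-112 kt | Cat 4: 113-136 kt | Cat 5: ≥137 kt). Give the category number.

3

ΔP = 1012 − 909 = 103 mb.
V ≈ 6.4 × 103^0.609 = 6.4 × 16.82 ≈ 108 kt.
108 kt falls in the Category 3 band.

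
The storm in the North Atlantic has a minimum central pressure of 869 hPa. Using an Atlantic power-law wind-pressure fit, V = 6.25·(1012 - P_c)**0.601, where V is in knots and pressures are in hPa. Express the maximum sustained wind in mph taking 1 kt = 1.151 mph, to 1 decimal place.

142.0 mph

ΔP = 1012 − 869 = 143 hPa.
V ≈ 6.25 × 143^0.601 = 6.25 × 19.740 ≈ 123.378 kt.
123.378 × 1.151 ≈ 142.01 mph → 142.0 mph.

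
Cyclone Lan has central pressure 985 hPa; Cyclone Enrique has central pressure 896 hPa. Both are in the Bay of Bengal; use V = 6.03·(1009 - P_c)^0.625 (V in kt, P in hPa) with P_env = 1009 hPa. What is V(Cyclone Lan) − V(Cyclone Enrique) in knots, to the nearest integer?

Cyclone Lan: ΔP = 24; V ≈ 6.03 × 24^0.625 ≈ 43.95 kt.
Cyclone Enrique: ΔP = 113; V ≈ 6.03 × 113^0.625 ≈ 115.74 kt.
Difference ≈ 43.95 − 115.74 = -71.79 → -72 kt.

-72 kt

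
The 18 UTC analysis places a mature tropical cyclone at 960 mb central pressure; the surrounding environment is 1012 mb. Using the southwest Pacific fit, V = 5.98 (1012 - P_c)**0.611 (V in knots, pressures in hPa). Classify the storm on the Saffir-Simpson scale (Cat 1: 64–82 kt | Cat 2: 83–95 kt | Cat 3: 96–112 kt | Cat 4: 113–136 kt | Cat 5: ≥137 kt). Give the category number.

1

ΔP = 1012 − 960 = 52 mb.
V ≈ 5.98 × 52^0.611 = 5.98 × 11.18 ≈ 67 kt.
67 kt falls in the Category 1 band.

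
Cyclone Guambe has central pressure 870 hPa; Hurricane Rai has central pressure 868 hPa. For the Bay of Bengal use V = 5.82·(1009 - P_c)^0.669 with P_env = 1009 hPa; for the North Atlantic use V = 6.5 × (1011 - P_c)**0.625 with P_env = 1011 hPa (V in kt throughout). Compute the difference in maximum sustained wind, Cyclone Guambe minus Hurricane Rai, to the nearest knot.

13 kt

Cyclone Guambe: ΔP = 139; V ≈ 5.82 × 139^0.669 ≈ 157.98 kt.
Hurricane Rai: ΔP = 143; V ≈ 6.5 × 143^0.625 ≈ 144.54 kt.
Difference ≈ 157.98 − 144.54 = 13.44 → 13 kt.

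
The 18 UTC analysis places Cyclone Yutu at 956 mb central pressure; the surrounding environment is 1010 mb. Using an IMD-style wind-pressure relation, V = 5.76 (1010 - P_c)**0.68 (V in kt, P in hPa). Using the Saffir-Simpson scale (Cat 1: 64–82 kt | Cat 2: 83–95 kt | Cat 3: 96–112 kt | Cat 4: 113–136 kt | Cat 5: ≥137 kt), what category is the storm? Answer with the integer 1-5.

2

ΔP = 1010 − 956 = 54 mb.
V ≈ 5.76 × 54^0.68 = 5.76 × 15.07 ≈ 87 kt.
87 kt falls in the Category 2 band.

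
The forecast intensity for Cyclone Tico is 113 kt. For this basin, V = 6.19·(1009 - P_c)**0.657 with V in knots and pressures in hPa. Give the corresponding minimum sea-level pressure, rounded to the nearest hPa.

926 hPa

ΔP = (V / 6.19)^(1/0.657) = (113/6.19)^1.522.
113/6.19 = 18.255; 18.255^1.522 ≈ 83.16 hPa.
P_c = 1009 − 83.16 = 925.84 ≈ 926 hPa.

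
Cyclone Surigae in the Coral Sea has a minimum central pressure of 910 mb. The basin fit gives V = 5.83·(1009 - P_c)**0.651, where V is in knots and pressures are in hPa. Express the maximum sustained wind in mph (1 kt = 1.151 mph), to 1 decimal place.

ΔP = 1009 − 910 = 99 mb.
V ≈ 5.83 × 99^0.651 = 5.83 × 19.914 ≈ 116.099 kt.
116.099 × 1.151 ≈ 133.63 mph → 133.6 mph.

133.6 mph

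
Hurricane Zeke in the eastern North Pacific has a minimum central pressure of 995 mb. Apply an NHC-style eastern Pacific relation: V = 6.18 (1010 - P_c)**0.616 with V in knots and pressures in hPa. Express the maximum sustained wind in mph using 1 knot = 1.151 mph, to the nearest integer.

38 mph

ΔP = 1010 − 995 = 15 mb.
V ≈ 6.18 × 15^0.616 = 6.18 × 5.302 ≈ 32.769 kt.
32.769 × 1.151 ≈ 37.72 mph → 38 mph.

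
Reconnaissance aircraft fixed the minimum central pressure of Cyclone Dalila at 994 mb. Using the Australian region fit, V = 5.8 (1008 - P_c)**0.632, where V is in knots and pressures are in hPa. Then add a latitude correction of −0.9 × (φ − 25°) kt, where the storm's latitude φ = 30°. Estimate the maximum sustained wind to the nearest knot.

ΔP = 1008 − 994 = 14 mb.
14^0.632 ≈ 5.301.
V ≈ 5.8 × 5.301 ≈ 30.7 kt.
Latitude correction: −0.9 × (30 − 25) = -4.5 kt.
Corrected V ≈ 26.2 kt → 26 kt.

26 kt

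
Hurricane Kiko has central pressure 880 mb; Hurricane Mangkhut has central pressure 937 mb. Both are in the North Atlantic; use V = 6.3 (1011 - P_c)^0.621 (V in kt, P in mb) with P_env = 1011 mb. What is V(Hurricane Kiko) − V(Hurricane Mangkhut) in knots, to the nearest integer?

Hurricane Kiko: ΔP = 131; V ≈ 6.3 × 131^0.621 ≈ 130.07 kt.
Hurricane Mangkhut: ΔP = 74; V ≈ 6.3 × 74^0.621 ≈ 91.23 kt.
Difference ≈ 130.07 − 91.23 = 38.84 → 39 kt.

39 kt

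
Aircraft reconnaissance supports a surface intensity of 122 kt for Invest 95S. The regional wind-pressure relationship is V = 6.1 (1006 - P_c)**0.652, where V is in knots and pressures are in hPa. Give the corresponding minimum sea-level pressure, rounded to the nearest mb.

907 mb

ΔP = (V / 6.1)^(1/0.652) = (122/6.1)^1.534.
122/6.1 = 20.000; 20.000^1.534 ≈ 98.96 mb.
P_c = 1006 − 98.96 = 907.04 ≈ 907 mb.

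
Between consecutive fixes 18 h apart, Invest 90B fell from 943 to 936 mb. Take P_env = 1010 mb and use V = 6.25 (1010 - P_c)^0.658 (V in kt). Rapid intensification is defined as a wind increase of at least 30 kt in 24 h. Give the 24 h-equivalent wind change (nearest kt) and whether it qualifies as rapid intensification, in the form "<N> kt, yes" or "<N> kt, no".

9 kt, no

V₁: ΔP = 67, V ≈ 6.25 × 67^0.658 ≈ 99.41 kt.
V₂: ΔP = 74, V ≈ 6.25 × 74^0.658 ≈ 106.13 kt.
ΔV over 18 h = 6.72 kt → 24 h equivalent = 6.72 × 24/18 ≈ 8.96 kt.
9 kt < 30 kt ⇒ not rapid intensification.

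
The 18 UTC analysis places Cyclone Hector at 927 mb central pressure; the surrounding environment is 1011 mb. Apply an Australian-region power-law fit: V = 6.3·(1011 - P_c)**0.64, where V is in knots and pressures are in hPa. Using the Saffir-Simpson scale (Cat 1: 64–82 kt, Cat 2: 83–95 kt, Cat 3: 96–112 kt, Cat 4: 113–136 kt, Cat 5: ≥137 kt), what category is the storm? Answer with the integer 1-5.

3

ΔP = 1011 − 927 = 84 mb.
V ≈ 6.3 × 84^0.64 = 6.3 × 17.04 ≈ 107 kt.
107 kt falls in the Category 3 band.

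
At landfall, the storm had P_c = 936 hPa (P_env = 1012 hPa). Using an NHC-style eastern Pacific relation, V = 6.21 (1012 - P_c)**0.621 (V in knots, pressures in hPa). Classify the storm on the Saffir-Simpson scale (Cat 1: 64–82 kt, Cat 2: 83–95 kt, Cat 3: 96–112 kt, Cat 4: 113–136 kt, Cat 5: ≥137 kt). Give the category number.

2

ΔP = 1012 − 936 = 76 hPa.
V ≈ 6.21 × 76^0.621 = 6.21 × 14.72 ≈ 91 kt.
91 kt falls in the Category 2 band.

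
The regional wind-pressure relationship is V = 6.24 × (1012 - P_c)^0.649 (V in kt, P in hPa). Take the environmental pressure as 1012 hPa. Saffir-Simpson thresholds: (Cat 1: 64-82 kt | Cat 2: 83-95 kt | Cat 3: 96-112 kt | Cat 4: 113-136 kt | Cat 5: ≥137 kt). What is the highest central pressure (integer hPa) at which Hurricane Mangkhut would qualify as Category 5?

Category 5 begins at V = 137 kt.
Required ΔP = (137/6.24)^(1/0.649) = 21.955^1.541 ≈ 116.70 hPa.
P_c ≤ 1012 − 116.70 = 895.30, so the highest integer P_c is 895 hPa.

895 hPa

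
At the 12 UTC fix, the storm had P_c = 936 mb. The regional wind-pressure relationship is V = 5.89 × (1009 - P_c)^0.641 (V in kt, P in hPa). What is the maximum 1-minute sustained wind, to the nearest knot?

92 kt

ΔP = 1009 − 936 = 73 mb.
73^0.641 ≈ 15.646.
V ≈ 5.89 × 15.646 ≈ 92.2 kt.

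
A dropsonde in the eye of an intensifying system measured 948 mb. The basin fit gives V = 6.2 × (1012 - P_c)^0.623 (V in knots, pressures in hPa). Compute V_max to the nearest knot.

83 kt

ΔP = 1012 − 948 = 64 mb.
64^0.623 ≈ 13.343.
V ≈ 6.2 × 13.343 ≈ 82.7 kt.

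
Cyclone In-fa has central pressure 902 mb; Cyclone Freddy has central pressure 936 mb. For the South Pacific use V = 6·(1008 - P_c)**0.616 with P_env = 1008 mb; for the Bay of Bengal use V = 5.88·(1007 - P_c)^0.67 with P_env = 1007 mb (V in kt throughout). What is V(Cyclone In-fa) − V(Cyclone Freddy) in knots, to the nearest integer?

4 kt

Cyclone In-fa: ΔP = 106; V ≈ 6 × 106^0.616 ≈ 106.11 kt.
Cyclone Freddy: ΔP = 71; V ≈ 5.88 × 71^0.67 ≈ 102.26 kt.
Difference ≈ 106.11 − 102.26 = 3.85 → 4 kt.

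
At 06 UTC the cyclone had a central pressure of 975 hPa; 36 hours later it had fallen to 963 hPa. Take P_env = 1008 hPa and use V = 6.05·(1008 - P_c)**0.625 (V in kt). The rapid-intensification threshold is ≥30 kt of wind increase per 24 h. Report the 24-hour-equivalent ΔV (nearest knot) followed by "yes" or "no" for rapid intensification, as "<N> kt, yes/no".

8 kt, no

V₁: ΔP = 33, V ≈ 6.05 × 33^0.625 ≈ 53.81 kt.
V₂: ΔP = 45, V ≈ 6.05 × 45^0.625 ≈ 65.32 kt.
ΔV over 36 h = 11.51 kt → 24 h equivalent = 11.51 × 24/36 ≈ 7.67 kt.
8 kt < 30 kt ⇒ not rapid intensification.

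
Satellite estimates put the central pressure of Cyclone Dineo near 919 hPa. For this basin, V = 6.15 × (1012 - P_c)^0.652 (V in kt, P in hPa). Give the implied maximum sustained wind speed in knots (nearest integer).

ΔP = 1012 − 919 = 93 hPa.
93^0.652 ≈ 19.207.
V ≈ 6.15 × 19.207 ≈ 118.1 kt.

118 kt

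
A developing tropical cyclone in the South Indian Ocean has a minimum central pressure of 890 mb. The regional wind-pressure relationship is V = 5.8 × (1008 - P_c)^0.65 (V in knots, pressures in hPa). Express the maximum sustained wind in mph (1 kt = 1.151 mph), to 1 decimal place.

148.3 mph

ΔP = 1008 − 890 = 118 mb.
V ≈ 5.8 × 118^0.65 = 5.8 × 22.219 ≈ 128.870 kt.
128.870 × 1.151 ≈ 148.33 mph → 148.3 mph.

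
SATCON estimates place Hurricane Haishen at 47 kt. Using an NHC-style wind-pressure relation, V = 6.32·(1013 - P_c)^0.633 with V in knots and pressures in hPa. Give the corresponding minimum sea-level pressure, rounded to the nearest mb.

989 mb

ΔP = (V / 6.32)^(1/0.633) = (47/6.32)^1.580.
47/6.32 = 7.437; 7.437^1.580 ≈ 23.80 mb.
P_c = 1013 − 23.80 = 989.20 ≈ 989 mb.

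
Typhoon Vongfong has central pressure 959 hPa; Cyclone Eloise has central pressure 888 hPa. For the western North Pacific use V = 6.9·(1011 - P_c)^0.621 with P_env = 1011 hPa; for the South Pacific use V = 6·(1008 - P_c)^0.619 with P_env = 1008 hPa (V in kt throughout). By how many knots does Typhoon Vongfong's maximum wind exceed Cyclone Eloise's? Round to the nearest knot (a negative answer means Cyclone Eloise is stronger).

Typhoon Vongfong: ΔP = 52; V ≈ 6.9 × 52^0.621 ≈ 80.26 kt.
Cyclone Eloise: ΔP = 120; V ≈ 6 × 120^0.619 ≈ 116.19 kt.
Difference ≈ 80.26 − 116.19 = -35.93 → -36 kt.

-36 kt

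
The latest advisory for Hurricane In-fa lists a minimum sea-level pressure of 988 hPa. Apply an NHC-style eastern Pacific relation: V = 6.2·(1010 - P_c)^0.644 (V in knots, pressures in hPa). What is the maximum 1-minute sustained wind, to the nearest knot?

ΔP = 1010 − 988 = 22 hPa.
22^0.644 ≈ 7.320.
V ≈ 6.2 × 7.320 ≈ 45.4 kt.

45 kt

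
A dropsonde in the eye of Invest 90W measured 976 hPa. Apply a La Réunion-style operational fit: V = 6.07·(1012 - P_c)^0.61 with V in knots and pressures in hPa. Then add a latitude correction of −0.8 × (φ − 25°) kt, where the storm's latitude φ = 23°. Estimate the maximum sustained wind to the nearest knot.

56 kt

ΔP = 1012 − 976 = 36 hPa.
36^0.61 ≈ 8.899.
V ≈ 6.07 × 8.899 ≈ 54.0 kt.
Latitude correction: −0.8 × (23 − 25) = 1.6 kt.
Corrected V ≈ 55.6 kt → 56 kt.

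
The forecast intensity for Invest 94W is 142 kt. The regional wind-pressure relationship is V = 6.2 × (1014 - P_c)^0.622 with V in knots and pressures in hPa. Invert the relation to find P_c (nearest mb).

ΔP = (V / 6.2)^(1/0.622) = (142/6.2)^1.608.
142/6.2 = 22.903; 22.903^1.608 ≈ 153.58 mb.
P_c = 1014 − 153.58 = 860.42 ≈ 860 mb.

860 mb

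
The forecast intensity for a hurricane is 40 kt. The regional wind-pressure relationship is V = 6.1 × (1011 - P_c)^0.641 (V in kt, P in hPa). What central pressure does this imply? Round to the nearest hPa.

ΔP = (V / 6.1)^(1/0.641) = (40/6.1)^1.560.
40/6.1 = 6.557; 6.557^1.560 ≈ 18.80 hPa.
P_c = 1011 − 18.80 = 992.20 ≈ 992 hPa.

992 hPa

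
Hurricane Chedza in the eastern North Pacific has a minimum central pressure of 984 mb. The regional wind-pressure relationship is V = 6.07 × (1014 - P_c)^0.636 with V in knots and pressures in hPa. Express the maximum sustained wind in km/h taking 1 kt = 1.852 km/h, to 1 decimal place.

97.8 km/h

ΔP = 1014 − 984 = 30 mb.
V ≈ 6.07 × 30^0.636 = 6.07 × 8.699 ≈ 52.800 kt.
52.800 × 1.852 ≈ 97.79 km/h → 97.8 km/h.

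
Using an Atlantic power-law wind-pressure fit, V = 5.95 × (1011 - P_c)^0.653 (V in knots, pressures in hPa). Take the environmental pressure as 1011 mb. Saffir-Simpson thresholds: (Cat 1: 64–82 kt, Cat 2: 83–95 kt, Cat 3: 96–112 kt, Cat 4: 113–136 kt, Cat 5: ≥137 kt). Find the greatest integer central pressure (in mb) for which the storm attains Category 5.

Category 5 begins at V = 137 kt.
Required ΔP = (137/5.95)^(1/0.653) = 23.025^1.531 ≈ 121.92 mb.
P_c ≤ 1011 − 121.92 = 889.08, so the highest integer P_c is 889 mb.

889 mb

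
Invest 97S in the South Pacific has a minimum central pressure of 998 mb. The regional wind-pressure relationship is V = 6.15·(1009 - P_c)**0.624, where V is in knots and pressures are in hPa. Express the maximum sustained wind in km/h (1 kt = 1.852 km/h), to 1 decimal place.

50.9 km/h

ΔP = 1009 − 998 = 11 mb.
V ≈ 6.15 × 11^0.624 = 6.15 × 4.465 ≈ 27.460 kt.
27.460 × 1.852 ≈ 50.86 km/h → 50.9 km/h.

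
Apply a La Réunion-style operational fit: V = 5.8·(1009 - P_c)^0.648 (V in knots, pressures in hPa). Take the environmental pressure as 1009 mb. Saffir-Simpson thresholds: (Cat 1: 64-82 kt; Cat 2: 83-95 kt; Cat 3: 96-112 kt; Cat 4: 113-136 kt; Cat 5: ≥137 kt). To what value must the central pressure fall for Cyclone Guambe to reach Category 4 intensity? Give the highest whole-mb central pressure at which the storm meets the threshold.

911 mb

Category 4 begins at V = 113 kt.
Required ΔP = (113/5.8)^(1/0.648) = 19.483^1.543 ≈ 97.77 mb.
P_c ≤ 1009 − 97.77 = 911.23, so the highest integer P_c is 911 mb.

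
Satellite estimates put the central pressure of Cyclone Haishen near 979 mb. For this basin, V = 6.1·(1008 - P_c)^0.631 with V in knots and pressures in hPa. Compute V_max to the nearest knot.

51 kt

ΔP = 1008 − 979 = 29 mb.
29^0.631 ≈ 8.371.
V ≈ 6.1 × 8.371 ≈ 51.1 kt.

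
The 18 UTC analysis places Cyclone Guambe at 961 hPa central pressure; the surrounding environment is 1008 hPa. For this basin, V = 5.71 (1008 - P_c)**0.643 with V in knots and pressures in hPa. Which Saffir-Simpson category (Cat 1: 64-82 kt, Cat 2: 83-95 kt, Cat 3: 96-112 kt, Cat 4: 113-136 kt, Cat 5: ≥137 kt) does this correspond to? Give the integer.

1

ΔP = 1008 − 961 = 47 hPa.
V ≈ 5.71 × 47^0.643 = 5.71 × 11.89 ≈ 68 kt.
68 kt falls in the Category 1 band.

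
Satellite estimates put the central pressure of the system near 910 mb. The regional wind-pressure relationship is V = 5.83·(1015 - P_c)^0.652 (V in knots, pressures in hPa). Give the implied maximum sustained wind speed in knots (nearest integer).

ΔP = 1015 − 910 = 105 mb.
105^0.652 ≈ 20.788.
V ≈ 5.83 × 20.788 ≈ 121.2 kt.

121 kt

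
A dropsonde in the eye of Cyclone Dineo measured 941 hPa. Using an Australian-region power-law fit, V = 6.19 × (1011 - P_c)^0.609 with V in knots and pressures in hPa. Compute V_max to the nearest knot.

ΔP = 1011 − 941 = 70 hPa.
70^0.609 ≈ 13.294.
V ≈ 6.19 × 13.294 ≈ 82.3 kt.

82 kt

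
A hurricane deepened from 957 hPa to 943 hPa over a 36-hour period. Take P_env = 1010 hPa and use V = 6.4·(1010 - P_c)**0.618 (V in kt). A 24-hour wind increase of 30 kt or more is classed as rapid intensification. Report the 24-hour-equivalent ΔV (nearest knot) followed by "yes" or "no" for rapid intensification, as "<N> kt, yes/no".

8 kt, no

V₁: ΔP = 53, V ≈ 6.4 × 53^0.618 ≈ 74.44 kt.
V₂: ΔP = 67, V ≈ 6.4 × 67^0.618 ≈ 86.04 kt.
ΔV over 36 h = 11.60 kt → 24 h equivalent = 11.60 × 24/36 ≈ 7.73 kt.
8 kt < 30 kt ⇒ not rapid intensification.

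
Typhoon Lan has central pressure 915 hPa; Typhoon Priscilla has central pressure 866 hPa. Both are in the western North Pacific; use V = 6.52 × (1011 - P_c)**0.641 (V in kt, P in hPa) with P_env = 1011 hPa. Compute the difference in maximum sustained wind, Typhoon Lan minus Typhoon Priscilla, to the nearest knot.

-37 kt

Typhoon Lan: ΔP = 96; V ≈ 6.52 × 96^0.641 ≈ 121.59 kt.
Typhoon Priscilla: ΔP = 145; V ≈ 6.52 × 145^0.641 ≈ 158.37 kt.
Difference ≈ 121.59 − 158.37 = -36.78 → -37 kt.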